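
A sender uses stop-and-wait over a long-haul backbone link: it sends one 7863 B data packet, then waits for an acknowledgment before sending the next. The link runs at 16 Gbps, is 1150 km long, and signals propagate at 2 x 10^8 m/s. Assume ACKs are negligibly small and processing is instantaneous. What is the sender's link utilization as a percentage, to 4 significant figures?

0.03418 %

t_tx = L/R = 62904/16000000000 = 3.9315e-06 s.
t_prop = 1150000/200000000 = 0.00575 s; RTT = 0.0115 s.
Cycle = t_tx + RTT = 0.0115039 s.
Utilization = t_tx / cycle = 3.9315e-06/0.0115039 = 0.03418 %.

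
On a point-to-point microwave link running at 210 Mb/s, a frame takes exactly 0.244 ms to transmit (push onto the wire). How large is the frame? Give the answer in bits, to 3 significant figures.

L = R × t_tx = 210000000 b/s × 0.000244 s = 51240 bits.

51200 bits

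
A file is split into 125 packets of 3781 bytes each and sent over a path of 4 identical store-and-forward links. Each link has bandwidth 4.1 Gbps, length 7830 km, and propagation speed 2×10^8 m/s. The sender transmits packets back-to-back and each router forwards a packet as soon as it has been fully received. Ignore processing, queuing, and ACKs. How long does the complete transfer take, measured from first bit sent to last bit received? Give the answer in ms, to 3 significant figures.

158 ms

Per-hop transmission t_tx = L/R = 30248/4.1e+09 = 0.00737756 ms.
Per-hop propagation t_prop = 7830000/200000000 = 39.15 ms.
Pipeline fill: first packet needs 4·t_tx to clear all hops; remaining 124 packets each add one t_tx.
Total = (4+125-1)·t_tx + 4·t_prop = 128·0.00737756 + 4·39.15 = 158 ms.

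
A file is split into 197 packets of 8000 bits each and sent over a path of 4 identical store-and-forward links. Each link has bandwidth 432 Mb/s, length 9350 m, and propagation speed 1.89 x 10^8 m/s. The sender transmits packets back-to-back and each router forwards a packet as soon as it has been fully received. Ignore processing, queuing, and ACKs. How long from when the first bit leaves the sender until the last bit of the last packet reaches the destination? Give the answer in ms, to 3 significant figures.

3.90 ms

Per-hop transmission t_tx = L/R = 8000/432000000 = 0.0185185 ms.
Per-hop propagation t_prop = 9350/189000000 = 0.0494709 ms.
Pipeline fill: first packet needs 4·t_tx to clear all hops; remaining 196 packets each add one t_tx.
Total = (4+197-1)·t_tx + 4·t_prop = 200·0.0185185 + 4·0.0494709 = 3.90 ms.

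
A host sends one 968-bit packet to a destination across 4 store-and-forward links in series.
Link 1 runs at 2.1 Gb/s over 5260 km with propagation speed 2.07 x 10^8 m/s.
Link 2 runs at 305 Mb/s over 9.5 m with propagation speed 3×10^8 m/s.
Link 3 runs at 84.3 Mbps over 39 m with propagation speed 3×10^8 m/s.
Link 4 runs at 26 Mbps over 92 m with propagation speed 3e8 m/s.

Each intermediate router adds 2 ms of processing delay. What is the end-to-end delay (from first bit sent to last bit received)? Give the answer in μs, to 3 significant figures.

31500 μs

Transmission delays (L/R per hop): 0.460952, 3.17377, 11.4828, 37.2308 μs; sum = 52.3483 μs.
Propagation delays (d/s per hop): 25410.6, 0.0316667, 0.13, 0.306667 μs; sum = 25411.1 μs.
Processing at 3 router(s): 3 × 2 ms = 6000 μs.
End-to-end = 31500 μs.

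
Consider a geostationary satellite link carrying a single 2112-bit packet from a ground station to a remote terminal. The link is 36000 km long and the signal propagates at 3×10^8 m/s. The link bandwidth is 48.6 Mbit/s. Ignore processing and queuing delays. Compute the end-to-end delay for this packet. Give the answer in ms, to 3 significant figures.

120 ms

Transmission delay = L/R = 2112 / 48600000 = 0.0434568 ms.
Propagation delay = d/s = 36000000 m / 300000000 m/s = 120 ms.
Total = 120 ms.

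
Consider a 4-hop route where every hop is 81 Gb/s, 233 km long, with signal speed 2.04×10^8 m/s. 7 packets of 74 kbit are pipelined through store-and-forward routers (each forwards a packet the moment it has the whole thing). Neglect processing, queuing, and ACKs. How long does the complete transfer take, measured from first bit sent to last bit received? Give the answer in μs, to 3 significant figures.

Per-hop transmission t_tx = L/R = 74000/81000000000 = 0.91358 μs.
Per-hop propagation t_prop = 233000/204000000 = 1142.16 μs.
Pipeline fill: first packet needs 4·t_tx to clear all hops; remaining 6 packets each add one t_tx.
Total = (4+7-1)·t_tx + 4·t_prop = 10·0.91358 + 4·1142.16 = 4580 μs.

4580 μs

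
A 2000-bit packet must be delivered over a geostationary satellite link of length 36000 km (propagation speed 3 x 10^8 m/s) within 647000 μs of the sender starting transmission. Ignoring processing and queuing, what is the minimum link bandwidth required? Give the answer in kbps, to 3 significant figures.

Propagation delay = 36000000 / 300000000 = 120000 μs.
Transmission budget = 647000 − 120000 = 527000 μs.
R ≥ L / t_tx = 2000 bits / 0.527 s = 3.80 kbps.

3.80 kbps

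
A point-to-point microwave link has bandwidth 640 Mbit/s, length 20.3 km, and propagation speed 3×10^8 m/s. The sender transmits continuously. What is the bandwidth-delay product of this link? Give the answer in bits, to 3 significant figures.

Propagation delay = 20300 / 300000000 = 6.76667e-05 s.
BDP = R × t_prop = 640000000 × 6.76667e-05 = 43306.7 bits.

43300 bits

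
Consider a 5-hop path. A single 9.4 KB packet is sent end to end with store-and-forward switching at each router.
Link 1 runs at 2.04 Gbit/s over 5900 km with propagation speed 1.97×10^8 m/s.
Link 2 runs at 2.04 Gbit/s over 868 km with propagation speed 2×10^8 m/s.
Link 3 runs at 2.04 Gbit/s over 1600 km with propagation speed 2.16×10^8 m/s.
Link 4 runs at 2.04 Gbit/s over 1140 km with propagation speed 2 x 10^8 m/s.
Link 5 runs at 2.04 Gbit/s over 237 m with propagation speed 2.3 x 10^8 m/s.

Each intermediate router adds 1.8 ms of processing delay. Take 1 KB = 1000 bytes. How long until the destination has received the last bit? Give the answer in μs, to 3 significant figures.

54800 μs

L = 75200 bits.
Transmission delay per hop = L/R = 75200/2040000000 = 36.8627 μs; 5 hops → 184.314 μs.
Propagation delays (d/s per hop): 29949.2, 4340, 7407.41, 5700, 1.03043 μs; sum = 47397.7 μs.
Processing at 4 router(s): 4 × 1.8 ms = 7200 μs.
End-to-end = 54800 μs.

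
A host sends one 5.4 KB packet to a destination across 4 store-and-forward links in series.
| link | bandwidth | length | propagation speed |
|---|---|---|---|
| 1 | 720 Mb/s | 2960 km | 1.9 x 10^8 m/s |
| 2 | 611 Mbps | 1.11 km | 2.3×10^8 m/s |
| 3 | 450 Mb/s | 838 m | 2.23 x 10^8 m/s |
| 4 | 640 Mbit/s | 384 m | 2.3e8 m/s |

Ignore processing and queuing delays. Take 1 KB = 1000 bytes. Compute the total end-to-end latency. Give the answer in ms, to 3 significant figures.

15.9 ms

L = 43200 bits.
Transmission delays (L/R per hop): 0.06, 0.0707038, 0.096, 0.0675 ms; sum = 0.294204 ms.
Propagation delays (d/s per hop): 15.5789, 0.00482609, 0.00375785, 0.00166957 ms; sum = 15.5892 ms.
End-to-end = 15.9 ms.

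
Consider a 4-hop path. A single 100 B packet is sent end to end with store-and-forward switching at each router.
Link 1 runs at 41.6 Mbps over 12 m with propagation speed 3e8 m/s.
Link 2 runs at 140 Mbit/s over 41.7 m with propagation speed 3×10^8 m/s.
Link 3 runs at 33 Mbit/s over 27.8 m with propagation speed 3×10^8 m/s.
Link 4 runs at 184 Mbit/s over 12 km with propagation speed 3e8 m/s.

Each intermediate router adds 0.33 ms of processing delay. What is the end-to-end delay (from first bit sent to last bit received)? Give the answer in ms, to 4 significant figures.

L = 100 × 8 = 800 bits.
Transmission delays (L/R per hop): 0.0192308, 0.00571429, 0.0242424, 0.00434783 ms; sum = 0.0535353 ms.
Propagation delays (d/s per hop): 4e-05, 0.000139, 9.26667e-05, 0.04 ms; sum = 0.0402717 ms.
Processing at 3 router(s): 3 × 0.33 ms = 0.99 ms.
End-to-end = 1.084 ms.

1.084 ms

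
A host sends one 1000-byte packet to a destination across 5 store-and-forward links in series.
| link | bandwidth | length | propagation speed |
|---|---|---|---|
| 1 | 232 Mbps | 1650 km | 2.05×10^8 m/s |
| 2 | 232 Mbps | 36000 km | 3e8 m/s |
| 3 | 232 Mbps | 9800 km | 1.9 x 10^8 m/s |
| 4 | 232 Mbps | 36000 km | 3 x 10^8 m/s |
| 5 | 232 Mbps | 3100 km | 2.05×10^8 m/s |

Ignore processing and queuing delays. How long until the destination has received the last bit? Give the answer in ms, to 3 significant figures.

315 ms

L = 1000 × 8 = 8000 bits.
Transmission delay per hop = L/R = 8000/232000000 = 0.0344828 ms; 5 hops → 0.172414 ms.
Propagation delays (d/s per hop): 8.04878, 120, 51.5789, 120, 15.122 ms; sum = 314.75 ms.
End-to-end = 315 ms.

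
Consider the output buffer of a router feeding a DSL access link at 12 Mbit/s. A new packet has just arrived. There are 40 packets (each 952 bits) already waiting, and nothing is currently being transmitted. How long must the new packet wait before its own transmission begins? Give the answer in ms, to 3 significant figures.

Each queued packet: L/R = 952/12000000 = 0.0793333 ms.
40 queued → 3.17333 ms.
Queuing delay = 3.17 ms.

3.17 ms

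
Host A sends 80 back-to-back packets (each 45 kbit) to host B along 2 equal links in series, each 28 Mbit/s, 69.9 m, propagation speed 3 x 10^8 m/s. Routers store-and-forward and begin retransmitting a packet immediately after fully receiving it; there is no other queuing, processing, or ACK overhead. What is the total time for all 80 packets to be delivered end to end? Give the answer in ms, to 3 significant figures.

Per-hop transmission t_tx = L/R = 45000/28000000 = 1.60714 ms.
Per-hop propagation t_prop = 69.9/300000000 = 0.000233 ms.
Pipeline fill: first packet needs 2·t_tx to clear all hops; remaining 79 packets each add one t_tx.
Total = (2+80-1)·t_tx + 2·t_prop = 81·1.60714 + 2·0.000233 = 130 ms.

130 ms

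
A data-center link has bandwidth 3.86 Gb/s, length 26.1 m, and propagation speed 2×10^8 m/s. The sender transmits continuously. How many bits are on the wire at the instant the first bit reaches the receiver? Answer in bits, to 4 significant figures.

503.7 bits

Propagation delay = 26.1 / 200000000 = 1.305e-07 s.
BDP = R × t_prop = 3860000000 × 1.305e-07 = 503.73 bits.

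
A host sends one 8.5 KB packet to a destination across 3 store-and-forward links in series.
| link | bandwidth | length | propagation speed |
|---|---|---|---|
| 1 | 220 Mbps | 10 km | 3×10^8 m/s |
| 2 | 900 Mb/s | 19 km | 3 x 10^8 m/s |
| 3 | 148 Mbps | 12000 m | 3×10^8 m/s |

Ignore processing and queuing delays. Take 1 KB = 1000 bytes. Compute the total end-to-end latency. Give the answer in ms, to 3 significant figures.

0.981 ms

L = 68000 bits.
Transmission delays (L/R per hop): 0.309091, 0.0755556, 0.459459 ms; sum = 0.844106 ms.
Propagation delays (d/s per hop): 0.0333333, 0.0633333, 0.04 ms; sum = 0.136667 ms.
End-to-end = 0.981 ms.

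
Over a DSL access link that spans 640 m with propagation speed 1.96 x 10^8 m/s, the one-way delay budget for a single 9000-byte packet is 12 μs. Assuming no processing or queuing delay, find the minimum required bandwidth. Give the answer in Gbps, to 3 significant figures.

8.24 Gbps

L = 72000 bits.
Propagation delay = 640 / 196000000 = 3.26531 μs.
Transmission budget = 12 − 3.26531 = 8.73469 μs.
R ≥ L / t_tx = 72000 bits / 8.73469e-06 s = 8.24 Gbps.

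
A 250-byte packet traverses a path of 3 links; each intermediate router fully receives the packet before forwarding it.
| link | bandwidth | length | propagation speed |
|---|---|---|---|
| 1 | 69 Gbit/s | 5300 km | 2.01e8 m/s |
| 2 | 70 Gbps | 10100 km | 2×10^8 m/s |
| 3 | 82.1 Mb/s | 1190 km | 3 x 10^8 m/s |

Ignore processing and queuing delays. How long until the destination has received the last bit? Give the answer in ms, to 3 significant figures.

80.9 ms

L = 250 × 8 = 2000 bits.
Transmission delays (L/R per hop): 2.89855e-05, 2.85714e-05, 0.0243605 ms; sum = 0.0244181 ms.
Propagation delays (d/s per hop): 26.3682, 50.5, 3.96667 ms; sum = 80.8348 ms.
End-to-end = 80.9 ms.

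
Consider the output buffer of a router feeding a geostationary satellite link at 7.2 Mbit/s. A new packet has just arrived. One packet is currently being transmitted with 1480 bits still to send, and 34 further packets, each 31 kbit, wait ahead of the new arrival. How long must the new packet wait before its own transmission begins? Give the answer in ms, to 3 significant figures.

147 ms

Each queued packet: L/R = 31000/7200000 = 4.30556 ms.
34 queued → 146.389 ms.
Plus remaining 1480 bits of current packet: 0.205556 ms.
Queuing delay = 147 ms.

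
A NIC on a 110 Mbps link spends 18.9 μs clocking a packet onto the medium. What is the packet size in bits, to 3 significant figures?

2080 bits

L = R × t_tx = 110000000 b/s × 1.89e-05 s = 2079 bits.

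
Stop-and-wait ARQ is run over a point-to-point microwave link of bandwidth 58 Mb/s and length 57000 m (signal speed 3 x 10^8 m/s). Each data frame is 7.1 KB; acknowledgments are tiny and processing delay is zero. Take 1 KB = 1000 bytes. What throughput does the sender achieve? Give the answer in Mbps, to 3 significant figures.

t_tx = L/R = 56800/58000000 = 0.00097931 s.
t_prop = 57000/300000000 = 0.00019 s; RTT = 0.00038 s.
Cycle = t_tx + RTT = 0.00135931 s.
Throughput = L / cycle = 56800 / 0.00135931 = 41.8 Mbps.

41.8 Mbps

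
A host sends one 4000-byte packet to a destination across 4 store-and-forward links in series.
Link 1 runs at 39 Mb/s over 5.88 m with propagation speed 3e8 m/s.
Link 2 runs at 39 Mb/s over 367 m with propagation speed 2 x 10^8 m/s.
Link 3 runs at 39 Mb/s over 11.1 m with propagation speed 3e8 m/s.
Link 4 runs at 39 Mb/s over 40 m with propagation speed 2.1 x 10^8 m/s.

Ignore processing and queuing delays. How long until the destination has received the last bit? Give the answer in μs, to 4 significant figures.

3284 μs

L = 4000 × 8 = 32000 bits.
Transmission delay per hop = L/R = 32000/39000000 = 820.513 μs; 4 hops → 3282.05 μs.
Propagation delays (d/s per hop): 0.0196, 1.835, 0.037, 0.190476 μs; sum = 2.08208 μs.
End-to-end = 3284 μs.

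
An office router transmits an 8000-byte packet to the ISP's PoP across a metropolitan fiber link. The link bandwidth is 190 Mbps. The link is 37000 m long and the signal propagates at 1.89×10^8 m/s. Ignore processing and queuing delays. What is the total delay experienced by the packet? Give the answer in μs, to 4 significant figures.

L = 8000 × 8 = 64000 bits.
Transmission delay = L/R = 64000 / 190000000 = 336.842 μs.
Propagation delay = d/s = 37000 m / 189000000 m/s = 195.767 μs.
Total = 532.6 μs.

532.6 μs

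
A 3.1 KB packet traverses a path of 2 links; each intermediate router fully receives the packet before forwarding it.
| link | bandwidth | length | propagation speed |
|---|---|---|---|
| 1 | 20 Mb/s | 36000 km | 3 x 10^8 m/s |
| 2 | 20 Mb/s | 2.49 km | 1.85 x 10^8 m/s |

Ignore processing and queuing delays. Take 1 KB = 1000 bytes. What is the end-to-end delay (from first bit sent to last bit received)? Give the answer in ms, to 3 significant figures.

122 ms

L = 24800 bits.
Transmission delay per hop = L/R = 24800/20000000 = 1.24 ms; 2 hops → 2.48 ms.
Propagation delays (d/s per hop): 120, 0.0134595 ms; sum = 120.013 ms.
End-to-end = 122 ms.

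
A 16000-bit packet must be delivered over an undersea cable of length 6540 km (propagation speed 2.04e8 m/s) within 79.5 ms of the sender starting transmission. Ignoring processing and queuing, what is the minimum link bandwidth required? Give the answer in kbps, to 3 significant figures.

Propagation delay = 6540000 / 204000000 = 32.0588 ms.
Transmission budget = 79.5 − 32.0588 = 47.4412 ms.
R ≥ L / t_tx = 16000 bits / 0.0474412 s = 337 kbps.

337 kbps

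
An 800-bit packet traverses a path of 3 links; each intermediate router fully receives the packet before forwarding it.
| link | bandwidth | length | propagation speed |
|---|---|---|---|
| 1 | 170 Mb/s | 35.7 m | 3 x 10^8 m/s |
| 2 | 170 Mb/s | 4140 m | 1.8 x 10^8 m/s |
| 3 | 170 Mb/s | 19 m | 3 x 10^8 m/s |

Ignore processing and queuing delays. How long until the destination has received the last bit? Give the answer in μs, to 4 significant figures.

37.30 μs

Transmission delay per hop = L/R = 800/170000000 = 4.70588 μs; 3 hops → 14.1176 μs.
Propagation delays (d/s per hop): 0.119, 23, 0.0633333 μs; sum = 23.1823 μs.
End-to-end = 37.30 μs.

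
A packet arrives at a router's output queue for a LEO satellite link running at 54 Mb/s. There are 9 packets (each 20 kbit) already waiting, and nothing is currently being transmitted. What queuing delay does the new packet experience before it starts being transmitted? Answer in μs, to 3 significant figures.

Each queued packet: L/R = 20000/54000000 = 370.37 μs.
9 queued → 3333.33 μs.
Queuing delay = 3330 μs.

3330 μs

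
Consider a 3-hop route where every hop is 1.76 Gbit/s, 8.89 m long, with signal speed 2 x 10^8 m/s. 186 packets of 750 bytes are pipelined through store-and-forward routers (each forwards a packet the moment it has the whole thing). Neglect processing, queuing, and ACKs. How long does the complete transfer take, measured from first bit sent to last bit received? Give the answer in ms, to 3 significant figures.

0.641 ms

Per-hop transmission t_tx = L/R = 6000/1760000000 = 0.00340909 ms.
Per-hop propagation t_prop = 8.89/200000000 = 4.445e-05 ms.
Pipeline fill: first packet needs 3·t_tx to clear all hops; remaining 185 packets each add one t_tx.
Total = (3+186-1)·t_tx + 3·t_prop = 188·0.00340909 + 3·4.445e-05 = 0.641 ms.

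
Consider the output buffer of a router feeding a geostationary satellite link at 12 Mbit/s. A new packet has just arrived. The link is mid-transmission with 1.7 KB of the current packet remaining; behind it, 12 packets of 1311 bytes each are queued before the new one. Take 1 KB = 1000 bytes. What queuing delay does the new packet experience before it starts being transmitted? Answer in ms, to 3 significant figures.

Each queued packet: L/R = 10488/12000000 = 0.874 ms.
12 queued → 10.488 ms.
Plus remaining 13600 bits of current packet: 1.13333 ms.
Queuing delay = 11.6 ms.

11.6 ms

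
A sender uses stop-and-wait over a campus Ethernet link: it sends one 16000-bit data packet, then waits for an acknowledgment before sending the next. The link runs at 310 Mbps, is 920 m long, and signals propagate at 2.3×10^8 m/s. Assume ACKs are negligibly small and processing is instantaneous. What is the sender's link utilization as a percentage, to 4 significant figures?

86.58 %

t_tx = L/R = 16000/310000000 = 5.16129e-05 s.
t_prop = 920/2.3e+08 = 4e-06 s; RTT = 8e-06 s.
Cycle = t_tx + RTT = 5.96129e-05 s.
Utilization = t_tx / cycle = 5.16129e-05/5.96129e-05 = 86.58 %.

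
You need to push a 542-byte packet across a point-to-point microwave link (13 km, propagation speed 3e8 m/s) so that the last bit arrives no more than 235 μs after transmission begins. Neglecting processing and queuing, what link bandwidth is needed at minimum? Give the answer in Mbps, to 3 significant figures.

22.6 Mbps

L = 4336 bits.
Propagation delay = 13000 / 300000000 = 43.3333 μs.
Transmission budget = 235 − 43.3333 = 191.667 μs.
R ≥ L / t_tx = 4336 bits / 0.000191667 s = 22.6 Mbps.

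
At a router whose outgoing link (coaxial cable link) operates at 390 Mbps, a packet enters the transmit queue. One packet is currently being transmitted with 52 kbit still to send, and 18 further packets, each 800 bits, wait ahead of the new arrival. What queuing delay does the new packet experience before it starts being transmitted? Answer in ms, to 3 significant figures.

0.170 ms

Each queued packet: L/R = 800/390000000 = 0.00205128 ms.
18 queued → 0.0369231 ms.
Plus remaining 52000 bits of current packet: 0.133333 ms.
Queuing delay = 0.170 ms.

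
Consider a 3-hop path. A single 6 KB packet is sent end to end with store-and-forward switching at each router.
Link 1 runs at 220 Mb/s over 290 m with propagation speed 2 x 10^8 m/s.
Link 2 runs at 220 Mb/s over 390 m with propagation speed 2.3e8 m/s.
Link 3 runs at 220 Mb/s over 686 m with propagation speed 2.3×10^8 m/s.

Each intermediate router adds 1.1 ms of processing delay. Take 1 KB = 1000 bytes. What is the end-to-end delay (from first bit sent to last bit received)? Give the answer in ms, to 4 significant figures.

L = 48000 bits.
Transmission delay per hop = L/R = 48000/220000000 = 0.218182 ms; 3 hops → 0.654545 ms.
Propagation delays (d/s per hop): 0.00145, 0.00169565, 0.00298261 ms; sum = 0.00612826 ms.
Processing at 2 router(s): 2 × 1.1 ms = 2.2 ms.
End-to-end = 2.861 ms.

2.861 ms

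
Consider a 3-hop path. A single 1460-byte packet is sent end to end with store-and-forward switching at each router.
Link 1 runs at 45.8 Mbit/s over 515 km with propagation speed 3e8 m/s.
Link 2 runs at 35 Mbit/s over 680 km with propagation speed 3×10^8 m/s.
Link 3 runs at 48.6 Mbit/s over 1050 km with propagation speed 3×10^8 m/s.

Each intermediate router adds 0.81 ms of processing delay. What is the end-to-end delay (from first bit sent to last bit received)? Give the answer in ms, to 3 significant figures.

L = 1460 × 8 = 11680 bits.
Transmission delays (L/R per hop): 0.255022, 0.333714, 0.240329 ms; sum = 0.829065 ms.
Propagation delays (d/s per hop): 1.71667, 2.26667, 3.5 ms; sum = 7.48333 ms.
Processing at 2 router(s): 2 × 0.81 ms = 1.62 ms.
End-to-end = 9.93 ms.

9.93 ms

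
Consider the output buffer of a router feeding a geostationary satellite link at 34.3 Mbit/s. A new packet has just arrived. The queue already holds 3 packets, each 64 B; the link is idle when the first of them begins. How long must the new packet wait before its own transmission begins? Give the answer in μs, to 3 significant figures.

Each queued packet: L/R = 512/34300000 = 14.9271 μs.
3 queued → 44.7813 μs.
Queuing delay = 44.8 μs.

44.8 μs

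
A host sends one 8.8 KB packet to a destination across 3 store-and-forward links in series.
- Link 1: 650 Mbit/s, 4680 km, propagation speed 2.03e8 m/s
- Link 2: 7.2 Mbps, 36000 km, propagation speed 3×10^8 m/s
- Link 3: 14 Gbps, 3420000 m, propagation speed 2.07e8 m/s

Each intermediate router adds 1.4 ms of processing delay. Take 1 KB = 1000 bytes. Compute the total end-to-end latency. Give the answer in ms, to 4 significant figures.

L = 70400 bits.
Transmission delays (L/R per hop): 0.108308, 9.77778, 0.00502857 ms; sum = 9.89111 ms.
Propagation delays (d/s per hop): 23.0542, 120, 16.5217 ms; sum = 159.576 ms.
Processing at 2 router(s): 2 × 1.4 ms = 2.8 ms.
End-to-end = 172.3 ms.

172.3 ms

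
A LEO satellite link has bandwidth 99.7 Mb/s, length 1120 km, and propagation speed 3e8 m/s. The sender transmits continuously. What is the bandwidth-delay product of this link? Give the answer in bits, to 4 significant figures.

Propagation delay = 1120000 / 300000000 = 0.00373333 s.
BDP = R × t_prop = 99700000 × 0.00373333 = 372213 bits.

372200 bits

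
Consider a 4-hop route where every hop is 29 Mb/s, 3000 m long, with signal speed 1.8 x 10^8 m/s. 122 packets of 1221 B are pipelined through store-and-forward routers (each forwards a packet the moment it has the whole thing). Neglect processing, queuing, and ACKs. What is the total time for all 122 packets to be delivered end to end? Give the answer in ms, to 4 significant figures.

42.17 ms

Per-hop transmission t_tx = L/R = 9768/29000000 = 0.336828 ms.
Per-hop propagation t_prop = 3000/180000000 = 0.0166667 ms.
Pipeline fill: first packet needs 4·t_tx to clear all hops; remaining 121 packets each add one t_tx.
Total = (4+122-1)·t_tx + 4·t_prop = 125·0.336828 + 4·0.0166667 = 42.17 ms.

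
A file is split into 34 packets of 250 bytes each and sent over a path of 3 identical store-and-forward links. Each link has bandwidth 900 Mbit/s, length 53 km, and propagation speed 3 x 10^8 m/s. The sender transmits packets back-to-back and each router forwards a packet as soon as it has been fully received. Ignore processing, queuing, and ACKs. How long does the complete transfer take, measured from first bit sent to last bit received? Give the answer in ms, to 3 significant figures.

Per-hop transmission t_tx = L/R = 2000/900000000 = 0.00222222 ms.
Per-hop propagation t_prop = 53000/300000000 = 0.176667 ms.
Pipeline fill: first packet needs 3·t_tx to clear all hops; remaining 33 packets each add one t_tx.
Total = (3+34-1)·t_tx + 3·t_prop = 36·0.00222222 + 3·0.176667 = 0.610 ms.

0.610 ms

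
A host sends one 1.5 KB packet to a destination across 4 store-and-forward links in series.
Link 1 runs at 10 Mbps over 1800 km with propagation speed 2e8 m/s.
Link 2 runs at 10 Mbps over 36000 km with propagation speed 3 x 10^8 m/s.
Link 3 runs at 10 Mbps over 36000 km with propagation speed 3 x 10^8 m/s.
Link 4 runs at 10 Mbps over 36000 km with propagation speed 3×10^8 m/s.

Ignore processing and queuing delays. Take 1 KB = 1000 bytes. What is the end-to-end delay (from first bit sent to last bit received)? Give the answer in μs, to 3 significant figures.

374000 μs

L = 12000 bits.
Transmission delay per hop = L/R = 12000/10000000 = 1200 μs; 4 hops → 4800 μs.
Propagation delays (d/s per hop): 9000, 120000, 120000, 120000 μs; sum = 369000 μs.
End-to-end = 374000 μs.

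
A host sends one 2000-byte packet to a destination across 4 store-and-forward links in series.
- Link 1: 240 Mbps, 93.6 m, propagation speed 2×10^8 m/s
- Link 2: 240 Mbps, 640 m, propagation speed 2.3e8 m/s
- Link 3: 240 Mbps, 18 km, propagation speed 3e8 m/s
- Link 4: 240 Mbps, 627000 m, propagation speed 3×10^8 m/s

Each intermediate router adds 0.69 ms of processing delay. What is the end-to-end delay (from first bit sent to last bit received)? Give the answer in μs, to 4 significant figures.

4490 μs

L = 2000 × 8 = 16000 bits.
Transmission delay per hop = L/R = 16000/240000000 = 66.6667 μs; 4 hops → 266.667 μs.
Propagation delays (d/s per hop): 0.468, 2.78261, 60, 2090 μs; sum = 2153.25 μs.
Processing at 3 router(s): 3 × 0.69 ms = 2070 μs.
End-to-end = 4490 μs.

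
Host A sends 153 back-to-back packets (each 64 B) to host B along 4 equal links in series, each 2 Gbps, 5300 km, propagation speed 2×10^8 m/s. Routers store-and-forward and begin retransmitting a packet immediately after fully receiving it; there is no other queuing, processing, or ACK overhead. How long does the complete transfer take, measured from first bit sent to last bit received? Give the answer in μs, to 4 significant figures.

106000 μs

Per-hop transmission t_tx = L/R = 512/2000000000 = 0.256 μs.
Per-hop propagation t_prop = 5300000/200000000 = 26500 μs.
Pipeline fill: first packet needs 4·t_tx to clear all hops; remaining 152 packets each add one t_tx.
Total = (4+153-1)·t_tx + 4·t_prop = 156·0.256 + 4·26500 = 106000 μs.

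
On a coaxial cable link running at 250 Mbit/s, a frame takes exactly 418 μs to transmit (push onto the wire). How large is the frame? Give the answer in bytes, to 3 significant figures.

L = R × t_tx = 250000000 b/s × 0.000418 s = 104500 bits.
In bytes: 104500 / 8 = 13100 bytes.

13100 bytes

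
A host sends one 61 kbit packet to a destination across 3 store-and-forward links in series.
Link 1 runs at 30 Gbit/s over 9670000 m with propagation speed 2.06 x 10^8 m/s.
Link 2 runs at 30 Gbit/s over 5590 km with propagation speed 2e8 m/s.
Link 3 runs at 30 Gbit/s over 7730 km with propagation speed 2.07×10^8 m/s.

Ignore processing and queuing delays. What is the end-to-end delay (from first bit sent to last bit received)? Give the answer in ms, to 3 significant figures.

112 ms

L = 61000 bits.
Transmission delay per hop = L/R = 61000/30000000000 = 0.00203333 ms; 3 hops → 0.0061 ms.
Propagation delays (d/s per hop): 46.9417, 27.95, 37.343 ms; sum = 112.235 ms.
End-to-end = 112 ms.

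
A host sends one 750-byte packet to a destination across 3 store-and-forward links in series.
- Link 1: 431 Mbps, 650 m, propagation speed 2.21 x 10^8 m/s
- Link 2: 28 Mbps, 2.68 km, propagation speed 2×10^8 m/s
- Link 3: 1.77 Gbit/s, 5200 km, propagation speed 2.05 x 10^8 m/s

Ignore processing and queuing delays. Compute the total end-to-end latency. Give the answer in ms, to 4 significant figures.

25.61 ms

L = 750 × 8 = 6000 bits.
Transmission delays (L/R per hop): 0.0139211, 0.214286, 0.00338983 ms; sum = 0.231597 ms.
Propagation delays (d/s per hop): 0.00294118, 0.0134, 25.3659 ms; sum = 25.3822 ms.
End-to-end = 25.61 ms.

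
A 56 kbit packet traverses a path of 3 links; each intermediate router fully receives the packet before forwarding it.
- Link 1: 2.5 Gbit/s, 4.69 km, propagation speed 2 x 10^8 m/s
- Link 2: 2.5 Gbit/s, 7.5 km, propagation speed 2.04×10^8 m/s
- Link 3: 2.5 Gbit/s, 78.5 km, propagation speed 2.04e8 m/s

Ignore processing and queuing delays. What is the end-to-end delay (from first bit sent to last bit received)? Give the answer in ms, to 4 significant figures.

L = 56000 bits.
Transmission delay per hop = L/R = 56000/2500000000 = 0.0224 ms; 3 hops → 0.0672 ms.
Propagation delays (d/s per hop): 0.02345, 0.0367647, 0.384804 ms; sum = 0.445019 ms.
End-to-end = 0.5122 ms.

0.5122 ms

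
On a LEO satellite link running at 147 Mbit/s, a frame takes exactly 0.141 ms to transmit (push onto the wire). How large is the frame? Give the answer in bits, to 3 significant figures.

L = R × t_tx = 147000000 b/s × 0.000141 s = 20727 bits.

20700 bits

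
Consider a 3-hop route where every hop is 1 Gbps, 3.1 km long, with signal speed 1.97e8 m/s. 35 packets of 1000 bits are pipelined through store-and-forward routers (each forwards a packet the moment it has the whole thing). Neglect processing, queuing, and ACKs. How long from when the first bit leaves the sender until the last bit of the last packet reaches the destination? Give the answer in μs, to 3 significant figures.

84.2 μs

Per-hop transmission t_tx = L/R = 1000/1000000000 = 1 μs.
Per-hop propagation t_prop = 3100/197000000 = 15.736 μs.
Pipeline fill: first packet needs 3·t_tx to clear all hops; remaining 34 packets each add one t_tx.
Total = (3+35-1)·t_tx + 3·t_prop = 37·1 + 3·15.736 = 84.2 μs.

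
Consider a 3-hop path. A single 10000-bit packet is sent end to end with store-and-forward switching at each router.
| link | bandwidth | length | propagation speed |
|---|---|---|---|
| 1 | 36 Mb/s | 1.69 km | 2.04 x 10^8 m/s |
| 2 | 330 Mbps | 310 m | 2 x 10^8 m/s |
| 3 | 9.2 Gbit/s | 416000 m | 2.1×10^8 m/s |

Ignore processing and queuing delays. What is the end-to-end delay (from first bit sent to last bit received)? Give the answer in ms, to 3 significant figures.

2.30 ms

Transmission delays (L/R per hop): 0.277778, 0.030303, 0.00108696 ms; sum = 0.309168 ms.
Propagation delays (d/s per hop): 0.00828431, 0.00155, 1.98095 ms; sum = 1.99079 ms.
End-to-end = 2.30 ms.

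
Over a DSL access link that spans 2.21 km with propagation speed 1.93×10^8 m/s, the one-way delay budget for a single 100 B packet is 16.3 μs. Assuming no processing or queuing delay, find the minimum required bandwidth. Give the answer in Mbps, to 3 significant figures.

165 Mbps

L = 800 bits.
Propagation delay = 2210 / 193000000 = 11.4508 μs.
Transmission budget = 16.3 − 11.4508 = 4.84922 μs.
R ≥ L / t_tx = 800 bits / 4.84922e-06 s = 165 Mbps.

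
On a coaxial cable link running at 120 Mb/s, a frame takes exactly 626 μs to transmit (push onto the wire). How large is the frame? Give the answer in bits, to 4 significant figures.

L = R × t_tx = 120000000 b/s × 0.000626 s = 75120 bits.

75120 bits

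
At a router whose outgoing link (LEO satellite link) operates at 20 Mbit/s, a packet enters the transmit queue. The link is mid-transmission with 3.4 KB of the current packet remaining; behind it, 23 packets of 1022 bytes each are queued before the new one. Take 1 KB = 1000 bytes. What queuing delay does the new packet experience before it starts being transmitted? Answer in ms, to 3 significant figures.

10.8 ms

Each queued packet: L/R = 8176/20000000 = 0.4088 ms.
23 queued → 9.4024 ms.
Plus remaining 27200 bits of current packet: 1.36 ms.
Queuing delay = 10.8 ms.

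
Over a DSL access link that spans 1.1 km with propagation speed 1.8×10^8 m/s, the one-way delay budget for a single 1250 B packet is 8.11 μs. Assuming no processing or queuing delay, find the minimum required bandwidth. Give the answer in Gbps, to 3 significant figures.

5.00 Gbps

L = 10000 bits.
Propagation delay = 1100 / 180000000 = 6.11111 μs.
Transmission budget = 8.11 − 6.11111 = 1.99889 μs.
R ≥ L / t_tx = 10000 bits / 1.99889e-06 s = 5.00 Gbps.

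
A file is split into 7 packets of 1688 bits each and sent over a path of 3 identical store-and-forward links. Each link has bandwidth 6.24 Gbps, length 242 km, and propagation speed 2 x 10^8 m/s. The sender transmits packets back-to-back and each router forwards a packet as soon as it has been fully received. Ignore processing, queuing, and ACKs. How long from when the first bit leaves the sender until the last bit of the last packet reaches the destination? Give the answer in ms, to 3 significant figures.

3.63 ms

Per-hop transmission t_tx = L/R = 1688/6240000000 = 0.000270513 ms.
Per-hop propagation t_prop = 242000/200000000 = 1.21 ms.
Pipeline fill: first packet needs 3·t_tx to clear all hops; remaining 6 packets each add one t_tx.
Total = (3+7-1)·t_tx + 3·t_prop = 9·0.000270513 + 3·1.21 = 3.63 ms.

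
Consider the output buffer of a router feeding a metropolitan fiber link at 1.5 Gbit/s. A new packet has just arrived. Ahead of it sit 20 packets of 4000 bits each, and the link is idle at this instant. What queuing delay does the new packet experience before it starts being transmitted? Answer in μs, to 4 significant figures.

Each queued packet: L/R = 4000/1500000000 = 2.66667 μs.
20 queued → 53.3333 μs.
Queuing delay = 53.33 μs.

53.33 μs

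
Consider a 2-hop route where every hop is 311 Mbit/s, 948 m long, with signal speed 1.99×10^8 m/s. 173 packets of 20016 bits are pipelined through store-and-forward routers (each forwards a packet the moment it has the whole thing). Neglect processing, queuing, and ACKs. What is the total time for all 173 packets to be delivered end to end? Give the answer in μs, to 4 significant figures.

11210 μs

Per-hop transmission t_tx = L/R = 20016/311000000 = 64.3601 μs.
Per-hop propagation t_prop = 948/199000000 = 4.76382 μs.
Pipeline fill: first packet needs 2·t_tx to clear all hops; remaining 172 packets each add one t_tx.
Total = (2+173-1)·t_tx + 2·t_prop = 174·64.3601 + 2·4.76382 = 11210 μs.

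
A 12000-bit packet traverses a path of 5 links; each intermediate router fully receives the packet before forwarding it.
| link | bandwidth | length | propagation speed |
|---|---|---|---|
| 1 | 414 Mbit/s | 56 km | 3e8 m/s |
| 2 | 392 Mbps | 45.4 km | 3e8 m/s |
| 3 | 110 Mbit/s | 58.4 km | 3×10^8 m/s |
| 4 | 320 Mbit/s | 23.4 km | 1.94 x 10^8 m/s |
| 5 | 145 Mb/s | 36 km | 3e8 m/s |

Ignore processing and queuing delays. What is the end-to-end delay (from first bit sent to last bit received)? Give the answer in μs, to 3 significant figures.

1060 μs

Transmission delays (L/R per hop): 28.9855, 30.6122, 109.091, 37.5, 82.7586 μs; sum = 288.947 μs.
Propagation delays (d/s per hop): 186.667, 151.333, 194.667, 120.619, 120 μs; sum = 773.285 μs.
End-to-end = 1060 μs.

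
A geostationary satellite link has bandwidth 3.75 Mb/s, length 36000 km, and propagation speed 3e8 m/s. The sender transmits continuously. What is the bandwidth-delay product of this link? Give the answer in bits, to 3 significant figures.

450000 bits

Propagation delay = 36000000 / 300000000 = 0.12 s.
BDP = R × t_prop = 3750000 × 0.12 = 450000 bits.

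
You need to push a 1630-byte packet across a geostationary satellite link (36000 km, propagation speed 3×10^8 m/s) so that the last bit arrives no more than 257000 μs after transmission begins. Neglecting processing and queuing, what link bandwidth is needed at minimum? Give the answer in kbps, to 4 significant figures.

L = 13040 bits.
Propagation delay = 36000000 / 300000000 = 120000 μs.
Transmission budget = 257000 − 120000 = 137000 μs.
R ≥ L / t_tx = 13040 bits / 0.137 s = 95.18 kbps.

95.18 kbps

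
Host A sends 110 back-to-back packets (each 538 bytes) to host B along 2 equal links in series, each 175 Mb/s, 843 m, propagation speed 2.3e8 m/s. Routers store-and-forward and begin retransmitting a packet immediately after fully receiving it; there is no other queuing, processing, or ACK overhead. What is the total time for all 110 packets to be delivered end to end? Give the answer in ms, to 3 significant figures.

2.74 ms

Per-hop transmission t_tx = L/R = 4304/175000000 = 0.0245943 ms.
Per-hop propagation t_prop = 843/2.3e+08 = 0.00366522 ms.
Pipeline fill: first packet needs 2·t_tx to clear all hops; remaining 109 packets each add one t_tx.
Total = (2+110-1)·t_tx + 2·t_prop = 111·0.0245943 + 2·0.00366522 = 2.74 ms.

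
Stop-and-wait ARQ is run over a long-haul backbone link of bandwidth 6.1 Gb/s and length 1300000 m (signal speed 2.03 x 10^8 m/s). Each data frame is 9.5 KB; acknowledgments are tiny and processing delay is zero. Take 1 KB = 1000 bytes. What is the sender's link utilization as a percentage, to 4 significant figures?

t_tx = L/R = 76000/6100000000 = 1.2459e-05 s.
t_prop = 1300000/2.03e+08 = 0.00640394 s; RTT = 0.0128079 s.
Cycle = t_tx + RTT = 0.0128203 s.
Utilization = t_tx / cycle = 1.2459e-05/0.0128203 = 0.09718 %.

0.09718 %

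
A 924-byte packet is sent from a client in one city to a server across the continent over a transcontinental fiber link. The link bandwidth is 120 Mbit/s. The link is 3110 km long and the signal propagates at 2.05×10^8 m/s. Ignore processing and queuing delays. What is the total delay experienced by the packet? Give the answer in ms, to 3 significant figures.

15.2 ms

L = 924 × 8 = 7392 bits.
Transmission delay = L/R = 7392 / 120000000 = 0.0616 ms.
Propagation delay = d/s = 3110000 m / 2.05e+08 m/s = 15.1707 ms.
Total = 15.2 ms.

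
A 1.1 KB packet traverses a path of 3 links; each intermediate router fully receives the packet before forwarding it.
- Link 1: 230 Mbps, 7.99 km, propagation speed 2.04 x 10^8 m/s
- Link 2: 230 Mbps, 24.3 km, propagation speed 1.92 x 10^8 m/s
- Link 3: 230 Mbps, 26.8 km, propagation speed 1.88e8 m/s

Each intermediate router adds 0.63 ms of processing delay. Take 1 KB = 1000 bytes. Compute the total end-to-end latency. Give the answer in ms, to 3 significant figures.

L = 8800 bits.
Transmission delay per hop = L/R = 8800/230000000 = 0.0382609 ms; 3 hops → 0.114783 ms.
Propagation delays (d/s per hop): 0.0391667, 0.126563, 0.142553 ms; sum = 0.308282 ms.
Processing at 2 router(s): 2 × 0.63 ms = 1.26 ms.
End-to-end = 1.68 ms.

1.68 ms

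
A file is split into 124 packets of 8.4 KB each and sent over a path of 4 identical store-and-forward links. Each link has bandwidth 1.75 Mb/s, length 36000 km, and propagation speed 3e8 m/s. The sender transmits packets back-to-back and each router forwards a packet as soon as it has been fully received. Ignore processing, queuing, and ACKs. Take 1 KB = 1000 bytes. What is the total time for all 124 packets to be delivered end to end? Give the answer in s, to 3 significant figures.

Per-hop transmission t_tx = L/R = 67200/1750000 = 0.0384 s.
Per-hop propagation t_prop = 36000000/300000000 = 0.12 s.
Pipeline fill: first packet needs 4·t_tx to clear all hops; remaining 123 packets each add one t_tx.
Total = (4+124-1)·t_tx + 4·t_prop = 127·0.0384 + 4·0.12 = 5.36 s.

5.36 s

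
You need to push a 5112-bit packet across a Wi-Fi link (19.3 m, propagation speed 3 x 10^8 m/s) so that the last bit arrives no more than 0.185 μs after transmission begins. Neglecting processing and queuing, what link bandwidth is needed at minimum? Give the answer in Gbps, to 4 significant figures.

Propagation delay = 19.3 / 300000000 = 0.0643333 μs.
Transmission budget = 0.185 − 0.0643333 = 0.120667 μs.
R ≥ L / t_tx = 5112 bits / 1.20667e-07 s = 42.36 Gbps.

42.36 Gbps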